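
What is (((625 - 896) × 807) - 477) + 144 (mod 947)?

674

625 - 896 = -271 ≡ 676 (mod 947)
676 × 807 = 545532 ≡ 60 (mod 947)
60 - 477 = -417 ≡ 530 (mod 947)
530 + 144 = 674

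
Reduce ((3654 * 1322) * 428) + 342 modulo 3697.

3654 * 1322 = 4830588 ≡ 2306 (mod 3697)
2306 * 428 = 986968 ≡ 3566 (mod 3697)
3566 + 342 = 3908 ≡ 211 (mod 3697)

211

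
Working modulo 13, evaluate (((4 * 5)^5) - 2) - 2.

7

4 * 5 = 20 ≡ 7 (mod 13)
(7)^5 ≡ 11 (mod 13)
11 - 2 = 9
9 - 2 = 7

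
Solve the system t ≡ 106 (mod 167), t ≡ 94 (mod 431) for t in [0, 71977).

16472

167⁻¹ mod 431: 167·351 ≡ 1 (mod 431), so 167⁻¹ ≡ 351.
t = 106 + 167·((94 − 106)·351 mod 431) = 106 + 167·98 = 16472.
Check: 16472 mod 167 = 106, 16472 mod 431 = 94. ✓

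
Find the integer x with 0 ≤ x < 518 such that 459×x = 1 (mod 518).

79

By the extended Euclidean algorithm:
518 = 1·459 + 59
459 = 7·59 + 46
59 = 1·46 + 13
46 = 3·13 + 7
13 = 1·7 + 6
7 = 1·6 + 1
6 = 6·1 + 0
gcd(459, 518) = 1, so the inverse exists.
Bézout: 1 = −70·518 + 79·459.
So 459⁻¹ ≡ 79 (mod 518).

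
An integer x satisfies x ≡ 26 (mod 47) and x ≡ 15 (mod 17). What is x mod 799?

47⁻¹ mod 17: 47*4 ≡ 1 (mod 17), so 47⁻¹ ≡ 4.
x = 26 + 47*((15 − 26)*4 mod 17) = 26 + 47*7 = 355.

355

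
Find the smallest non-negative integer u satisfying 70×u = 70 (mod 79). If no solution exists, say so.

gcd(70, 79) = 1, so a unique solution mod 79 exists.
70⁻¹ ≡ 35 (mod 79).
u ≡ 35×70 ≡ 1 (mod 79).

1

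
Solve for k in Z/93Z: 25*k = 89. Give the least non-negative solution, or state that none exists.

gcd(25, 93) = 1, so a unique solution mod 93 exists.
25⁻¹ ≡ 67 (mod 93).
k ≡ 67*89 ≡ 11 (mod 93).

11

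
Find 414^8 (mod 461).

16

By square-and-multiply:
414^1 ≡ 414 (mod 461)
414^2 ≡ 414^2 = 171396 ≡ 365 (mod 461)
414^4 ≡ 365^2 = 133225 ≡ 457 (mod 461)
414^8 ≡ 457^2 = 208849 ≡ 16 (mod 461)
So 414^8 ≡ 16 (mod 461).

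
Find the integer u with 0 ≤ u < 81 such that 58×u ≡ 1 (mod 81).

Run the extended Euclidean algorithm:
81 = 1*58 + 23
58 = 2*23 + 12
23 = 1*12 + 11
12 = 1*11 + 1
11 = 11*1 + 0
gcd(58, 81) = 1, so the inverse exists.
Back-substitute for 1:
1 = 1*12 − 1*11
  = −1*23 + 2*12
  = 2*58 − 5*23
  = −5*81 + 7*58
So 58⁻¹ ≡ 7 (mod 81).

7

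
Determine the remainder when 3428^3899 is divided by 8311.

Using repeated squaring:
3899 in binary is 111100111011, i.e. 3899 = 2048 + 1024 + 512 + 256 + 32 + 16 + 8 + 2 + 1.
3428^1 ≡ 3428 (mod 8311)
3428^2 ≡ 3428^2 = 11751184 ≡ 7741 (mod 8311)
3428^4 ≡ 7741^2 = 59923081 ≡ 771 (mod 8311)
3428^8 ≡ 771^2 = 594441 ≡ 4360 (mod 8311)
3428^16 ≡ 4360^2 = 19009600 ≡ 2343 (mod 8311)
3428^32 ≡ 2343^2 = 5489649 ≡ 4389 (mod 8311)
3428^64 ≡ 4389^2 = 19263321 ≡ 6734 (mod 8311)
3428^128 ≡ 6734^2 = 45346756 ≡ 1940 (mod 8311)
3428^256 ≡ 1940^2 = 3763600 ≡ 7028 (mod 8311)
3428^512 ≡ 7028^2 = 49392784 ≡ 511 (mod 8311)
3428^1024 ≡ 511^2 = 261121 ≡ 3480 (mod 8311)
3428^2048 ≡ 3480^2 = 12110400 ≡ 1273 (mod 8311)
3428^3899 = 3428^2048 × 3428^1024 × 3428^512 × 3428^256 × 3428^32 × 3428^16 × 3428^8 × 3428^2 × 3428^1 ≡ 1273 × 3480 × 511 × 7028 × 4389 × 2343 × 4360 × 7741 × 3428 (mod 8311).
Accumulate the product:
1273 × 3480 = 4430040 ≡ 277
277 × 511 = 141547 ≡ 260
260 × 7028 = 1827280 ≡ 7171
7171 × 4389 = 31473519 ≡ 8073
8073 × 2343 = 18915039 ≡ 7514
7514 × 4360 = 32761040 ≡ 7389
7389 × 7741 = 57198249 ≡ 1947
1947 × 3428 = 6674316 ≡ 583

583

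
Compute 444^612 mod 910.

612 in binary is 1001100100, i.e. 612 = 512 + 64 + 32 + 4.
444^1 ≡ 444 (mod 910)
444^2 ≡ 444^2 = 197136 ≡ 576 (mod 910)
444^4 ≡ 576^2 = 331776 ≡ 536 (mod 910)
444^8 ≡ 536^2 = 287296 ≡ 646 (mod 910)
444^16 ≡ 646^2 = 417316 ≡ 536 (mod 910)
444^32 ≡ 536^2 = 287296 ≡ 646 (mod 910)
444^64 ≡ 646^2 = 417316 ≡ 536 (mod 910)
444^128 ≡ 536^2 = 287296 ≡ 646 (mod 910)
444^256 ≡ 646^2 = 417316 ≡ 536 (mod 910)
444^512 ≡ 536^2 = 287296 ≡ 646 (mod 910)
444^612 = 444^512 · 444^64 · 444^32 · 444^4 ≡ 646 · 536 · 646 · 536 (mod 910).
Accumulate the product:
646 · 536 = 346256 ≡ 456
456 · 646 = 294576 ≡ 646
646 · 536 = 346256 ≡ 456

456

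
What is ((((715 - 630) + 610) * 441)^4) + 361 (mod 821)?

136

715 - 630 = 85
85 + 610 = 695
695 * 441 = 306495 ≡ 262 (mod 821)
(262)^4 ≡ 596 (mod 821)
596 + 361 = 957 ≡ 136 (mod 821)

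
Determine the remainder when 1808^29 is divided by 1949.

1808^1 ≡ 1808 (mod 1949)
1808^2 ≡ 1808^2 = 3268864 ≡ 391 (mod 1949)
1808^4 ≡ 391^2 = 152881 ≡ 859 (mod 1949)
1808^8 ≡ 859^2 = 737881 ≡ 1159 (mod 1949)
1808^16 ≡ 1159^2 = 1343281 ≡ 420 (mod 1949)
1808^29 = 1808^16 * 1808^8 * 1808^4 * 1808^1 ≡ 420 * 1159 * 859 * 1808 (mod 1949).
Accumulate the product:
420 * 1159 = 486780 ≡ 1479
1479 * 859 = 1270461 ≡ 1662
1662 * 1808 = 3004896 ≡ 1487

1487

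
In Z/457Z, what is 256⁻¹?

241

457 = 1×256 + 201
256 = 1×201 + 55
201 = 3×55 + 36
55 = 1×36 + 19
36 = 1×19 + 17
19 = 1×17 + 2
17 = 8×2 + 1
2 = 2×1 + 0
gcd(256, 457) = 1, so the inverse exists.
Back-substitute for 1:
1 = 1×17 − 8×2
  = −8×19 + 9×17
  = 9×36 − 17×19
  = −17×55 + 26×36
  = 26×201 − 95×55
  = −95×256 + 121×201
  = 121×457 − 216×256
So 256⁻¹ ≡ −216 ≡ 241 (mod 457).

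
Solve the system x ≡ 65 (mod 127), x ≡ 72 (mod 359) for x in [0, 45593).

39562

127⁻¹ mod 359: 127*147 ≡ 1 (mod 359), so 127⁻¹ ≡ 147.
x = 65 + 127*((72 − 65)*147 mod 359) = 65 + 127*311 = 39562.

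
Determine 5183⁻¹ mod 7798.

7798 = 1·5183 + 2615
5183 = 1·2615 + 2568
2615 = 1·2568 + 47
2568 = 54·47 + 30
47 = 1·30 + 17
30 = 1·17 + 13
17 = 1·13 + 4
13 = 3·4 + 1
4 = 4·1 + 0
gcd(5183, 7798) = 1, so the inverse exists.
Back-substitute for 1:
1 = 1·13 − 3·4
  = −3·17 + 4·13
  = 4·30 − 7·17
  = −7·47 + 11·30
  = 11·2568 − 601·47
  = −601·2615 + 612·2568
  = 612·5183 − 1213·2615
  = −1213·7798 + 1825·5183
So 5183⁻¹ ≡ 1825 (mod 7798).

1825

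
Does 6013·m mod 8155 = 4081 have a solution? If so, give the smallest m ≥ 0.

gcd(6013, 8155) = 7, and 7 | 4081, so solutions exist.
Divide through by 7: 859·m mod 1165 = 583.
859⁻¹ ≡ 849 (mod 1165).
m ≡ 849·583 ≡ 1007 (mod 1165).
The smallest non-negative solution is m = 1007.

1007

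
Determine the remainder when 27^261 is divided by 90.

By square-and-multiply:
27^1 ≡ 27 (mod 90)
27^2 ≡ 27^2 = 729 ≡ 9 (mod 90)
27^4 ≡ 9^2 = 81 (mod 90)
27^8 ≡ 81^2 = 6561 ≡ 81 (mod 90)
27^16 ≡ 81^2 = 6561 ≡ 81 (mod 90)
27^32 ≡ 81^2 = 6561 ≡ 81 (mod 90)
27^64 ≡ 81^2 = 6561 ≡ 81 (mod 90)
27^128 ≡ 81^2 = 6561 ≡ 81 (mod 90)
27^256 ≡ 81^2 = 6561 ≡ 81 (mod 90)
27^261 = 27^256 · 27^4 · 27^1 ≡ 81 · 81 · 27 (mod 90).
Accumulate the product:
81 · 81 = 6561 ≡ 81
81 · 27 = 2187 ≡ 27

27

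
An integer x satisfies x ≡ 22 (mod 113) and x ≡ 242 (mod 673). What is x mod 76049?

113⁻¹ mod 673: 113*405 ≡ 1 (mod 673), so 113⁻¹ ≡ 405.
x = 22 + 113*((242 − 22)*405 mod 673) = 22 + 113*264 = 29854.

29854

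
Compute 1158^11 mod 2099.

294

1158^1 ≡ 1158 (mod 2099)
1158^2 ≡ 1158^2 = 1340964 ≡ 1802 (mod 2099)
1158^4 ≡ 1802^2 = 3247204 ≡ 51 (mod 2099)
1158^8 ≡ 51^2 = 2601 ≡ 502 (mod 2099)
1158^11 = 1158^8 × 1158^2 × 1158^1 ≡ 502 × 1802 × 1158 (mod 2099).
Accumulate the product:
502 × 1802 = 904604 ≡ 2034
2034 × 1158 = 2355372 ≡ 294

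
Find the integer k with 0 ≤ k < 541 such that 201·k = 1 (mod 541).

288

By the extended Euclidean algorithm:
541 = 2·201 + 139
201 = 1·139 + 62
139 = 2·62 + 15
62 = 4·15 + 2
15 = 7·2 + 1
2 = 2·1 + 0
gcd(201, 541) = 1, so the inverse exists.
Back-substitute for 1:
1 = 1·15 − 7·2
  = −7·62 + 29·15
  = 29·139 − 65·62
  = −65·201 + 94·139
  = 94·541 − 253·201
So 201⁻¹ ≡ −253 ≡ 288 (mod 541).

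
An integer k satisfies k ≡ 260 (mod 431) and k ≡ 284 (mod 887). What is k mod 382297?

60600

431⁻¹ mod 887: 431*745 ≡ 1 (mod 887), so 431⁻¹ ≡ 745.
k = 260 + 431*((284 − 260)*745 mod 887) = 260 + 431*140 = 60600.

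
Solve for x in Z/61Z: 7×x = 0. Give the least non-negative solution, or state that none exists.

gcd(7, 61) = 1, so a unique solution mod 61 exists.
7⁻¹ ≡ 35 (mod 61).
x ≡ 35×0 ≡ 0 (mod 61).

0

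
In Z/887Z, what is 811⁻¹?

Apply the Euclidean algorithm and back-substitute:
887 = 1*811 + 76
811 = 10*76 + 51
76 = 1*51 + 25
51 = 2*25 + 1
25 = 25*1 + 0
gcd(811, 887) = 1, so the inverse exists.
Back-substitute for 1:
1 = 1*51 − 2*25
  = −2*76 + 3*51
  = 3*811 − 32*76
  = −32*887 + 35*811
So 811⁻¹ ≡ 35 (mod 887).

35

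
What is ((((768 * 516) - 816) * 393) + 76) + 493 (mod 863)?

768 * 516 = 396288 ≡ 171 (mod 863)
171 - 816 = -645 ≡ 218 (mod 863)
218 * 393 = 85674 ≡ 237 (mod 863)
237 + 76 = 313
313 + 493 = 806

806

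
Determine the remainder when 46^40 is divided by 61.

13

40 in binary is 101000, i.e. 40 = 32 + 8.
46^1 ≡ 46 (mod 61)
46^2 ≡ 46^2 = 2116 ≡ 42 (mod 61)
46^4 ≡ 42^2 = 1764 ≡ 56 (mod 61)
46^8 ≡ 56^2 = 3136 ≡ 25 (mod 61)
46^16 ≡ 25^2 = 625 ≡ 15 (mod 61)
46^32 ≡ 15^2 = 225 ≡ 42 (mod 61)
46^40 = 46^32 * 46^8 ≡ 42 * 25 (mod 61).
42 * 25 = 1050 ≡ 13 (mod 61).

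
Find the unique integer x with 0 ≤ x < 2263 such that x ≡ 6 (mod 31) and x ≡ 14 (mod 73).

31⁻¹ mod 73: 31·33 ≡ 1 (mod 73), so 31⁻¹ ≡ 33.
x = 6 + 31·((14 − 6)·33 mod 73) = 6 + 31·45 = 1401.
Check: 1401 mod 31 = 6, 1401 mod 73 = 14. ✓

1401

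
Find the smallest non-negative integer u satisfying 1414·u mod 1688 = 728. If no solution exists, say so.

176

gcd(1414, 1688) = 2, and 2 | 728, so solutions exist.
Divide through by 2: 707·u = 364 (mod 844).
707⁻¹ ≡ 499 (mod 844).
u ≡ 499·364 ≡ 176 (mod 844).
The smallest non-negative solution is u = 176.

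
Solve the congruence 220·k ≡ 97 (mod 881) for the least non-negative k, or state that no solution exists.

493

gcd(220, 881) = 1, so a unique solution mod 881 exists.
220⁻¹ ≡ 877 (mod 881).
k ≡ 877·97 ≡ 493 (mod 881).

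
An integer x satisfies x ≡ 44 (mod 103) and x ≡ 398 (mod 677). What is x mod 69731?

66067

103⁻¹ mod 677: 103×631 ≡ 1 (mod 677), so 103⁻¹ ≡ 631.
x = 44 + 103×((398 − 44)×631 mod 677) = 44 + 103×641 = 66067.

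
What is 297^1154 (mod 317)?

105

1154 in binary is 10010000010, i.e. 1154 = 1024 + 128 + 2.
297^1 ≡ 297 (mod 317)
297^2 ≡ 297^2 = 88209 ≡ 83 (mod 317)
297^4 ≡ 83^2 = 6889 ≡ 232 (mod 317)
297^8 ≡ 232^2 = 53824 ≡ 251 (mod 317)
297^16 ≡ 251^2 = 63001 ≡ 235 (mod 317)
297^32 ≡ 235^2 = 55225 ≡ 67 (mod 317)
297^64 ≡ 67^2 = 4489 ≡ 51 (mod 317)
297^128 ≡ 51^2 = 2601 ≡ 65 (mod 317)
297^256 ≡ 65^2 = 4225 ≡ 104 (mod 317)
297^512 ≡ 104^2 = 10816 ≡ 38 (mod 317)
297^1024 ≡ 38^2 = 1444 ≡ 176 (mod 317)
297^1154 = 297^1024 * 297^128 * 297^2 ≡ 176 * 65 * 83 (mod 317).
Accumulate the product:
176 * 65 = 11440 ≡ 28
28 * 83 = 2324 ≡ 105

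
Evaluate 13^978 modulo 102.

67

Using repeated squaring:
13^1 ≡ 13 (mod 102)
13^2 ≡ 13^2 = 169 ≡ 67 (mod 102)
13^4 ≡ 67^2 = 4489 ≡ 1 (mod 102)
13^8 ≡ 1^2 = 1 (mod 102)
13^16 ≡ 1^2 = 1 (mod 102)
13^32 ≡ 1^2 = 1 (mod 102)
13^64 ≡ 1^2 = 1 (mod 102)
13^128 ≡ 1^2 = 1 (mod 102)
13^256 ≡ 1^2 = 1 (mod 102)
13^512 ≡ 1^2 = 1 (mod 102)
13^978 = 13^512 * 13^256 * 13^128 * 13^64 * 13^16 * 13^2 ≡ 1 * 1 * 1 * 1 * 1 * 67 (mod 102).
Accumulate the product:
1 * 1 = 1
1 * 1 = 1
1 * 1 = 1
1 * 1 = 1
1 * 67 = 67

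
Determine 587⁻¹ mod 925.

Run the extended Euclidean algorithm:
925 = 1·587 + 338
587 = 1·338 + 249
338 = 1·249 + 89
249 = 2·89 + 71
89 = 1·71 + 18
71 = 3·18 + 17
18 = 1·17 + 1
17 = 17·1 + 0
gcd(587, 925) = 1, so the inverse exists.
Bézout: 1 = 33·925 − 52·587.
So 587⁻¹ ≡ −52 ≡ 873 (mod 925).

873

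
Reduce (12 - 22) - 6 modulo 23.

7

12 - 22 = -10 ≡ 13 (mod 23)
13 - 6 = 7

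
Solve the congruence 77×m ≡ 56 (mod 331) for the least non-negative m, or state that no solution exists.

91

gcd(77, 331) = 1, so a unique solution mod 331 exists.
77⁻¹ ≡ 43 (mod 331).
m ≡ 43×56 ≡ 91 (mod 331).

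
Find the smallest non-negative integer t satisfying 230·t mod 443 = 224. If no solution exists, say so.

gcd(230, 443) = 1, so a unique solution mod 443 exists.
230⁻¹ ≡ 391 (mod 443).
t ≡ 391·224 ≡ 313 (mod 443).

313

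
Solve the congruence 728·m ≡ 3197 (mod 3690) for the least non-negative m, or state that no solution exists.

gcd(728, 3690) = 2, and 2 does not divide 3197.
So the congruence has no solution.

no solution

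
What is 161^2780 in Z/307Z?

By square-and-multiply:
2780 in binary is 101011011100, i.e. 2780 = 2048 + 512 + 128 + 64 + 16 + 8 + 4.
161^1 ≡ 161 (mod 307)
161^2 ≡ 161^2 = 25921 ≡ 133 (mod 307)
161^4 ≡ 133^2 = 17689 ≡ 190 (mod 307)
161^8 ≡ 190^2 = 36100 ≡ 181 (mod 307)
161^16 ≡ 181^2 = 32761 ≡ 219 (mod 307)
161^32 ≡ 219^2 = 47961 ≡ 69 (mod 307)
161^64 ≡ 69^2 = 4761 ≡ 156 (mod 307)
161^128 ≡ 156^2 = 24336 ≡ 83 (mod 307)
161^256 ≡ 83^2 = 6889 ≡ 135 (mod 307)
161^512 ≡ 135^2 = 18225 ≡ 112 (mod 307)
161^1024 ≡ 112^2 = 12544 ≡ 264 (mod 307)
161^2048 ≡ 264^2 = 69696 ≡ 7 (mod 307)
161^2780 = 161^2048 × 161^512 × 161^128 × 161^64 × 161^16 × 161^8 × 161^4 ≡ 7 × 112 × 83 × 156 × 219 × 181 × 190 (mod 307).
Accumulate the product:
7 × 112 = 784 ≡ 170
170 × 83 = 14110 ≡ 295
295 × 156 = 46020 ≡ 277
277 × 219 = 60663 ≡ 184
184 × 181 = 33304 ≡ 148
148 × 190 = 28120 ≡ 183

183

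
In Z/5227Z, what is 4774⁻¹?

150

Run the extended Euclidean algorithm:
5227 = 1·4774 + 453
4774 = 10·453 + 244
453 = 1·244 + 209
244 = 1·209 + 35
209 = 5·35 + 34
35 = 1·34 + 1
34 = 34·1 + 0
gcd(4774, 5227) = 1, so the inverse exists.
Back-substitute for 1:
1 = 1·35 − 1·34
  = −1·209 + 6·35
  = 6·244 − 7·209
  = −7·453 + 13·244
  = 13·4774 − 137·453
  = −137·5227 + 150·4774
So 4774⁻¹ ≡ 150 (mod 5227).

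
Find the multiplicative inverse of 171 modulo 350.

131

350 = 2*171 + 8
171 = 21*8 + 3
8 = 2*3 + 2
3 = 1*2 + 1
2 = 2*1 + 0
gcd(171, 350) = 1, so the inverse exists.
Back-substitute for 1:
1 = 1*3 − 1*2
  = −1*8 + 3*3
  = 3*171 − 64*8
  = −64*350 + 131*171
So 171⁻¹ ≡ 131 (mod 350).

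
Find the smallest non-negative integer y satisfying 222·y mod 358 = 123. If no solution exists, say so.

no solution

gcd(222, 358) = 2, and 2 does not divide 123.
So the congruence has no solution.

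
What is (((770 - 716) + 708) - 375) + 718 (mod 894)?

211

770 - 716 = 54
54 + 708 = 762
762 - 375 = 387
387 + 718 = 1105 ≡ 211 (mod 894)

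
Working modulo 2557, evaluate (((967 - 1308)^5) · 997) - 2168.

76

967 - 1308 = -341 ≡ 2216 (mod 2557)
(2216)^5 ≡ 805 (mod 2557)
805 · 997 = 802585 ≡ 2244 (mod 2557)
2244 - 2168 = 76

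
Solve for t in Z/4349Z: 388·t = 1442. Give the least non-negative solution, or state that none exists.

878

gcd(388, 4349) = 1, so a unique solution mod 4349 exists.
388⁻¹ ≡ 1020 (mod 4349).
t ≡ 1020·1442 ≡ 878 (mod 4349).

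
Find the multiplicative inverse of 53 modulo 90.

17

Apply the Euclidean algorithm and back-substitute:
90 = 1·53 + 37
53 = 1·37 + 16
37 = 2·16 + 5
16 = 3·5 + 1
5 = 5·1 + 0
gcd(53, 90) = 1, so the inverse exists.
Back-substitute for 1:
1 = 1·16 − 3·5
  = −3·37 + 7·16
  = 7·53 − 10·37
  = −10·90 + 17·53
So 53⁻¹ ≡ 17 (mod 90).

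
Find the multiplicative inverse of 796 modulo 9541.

9541 = 11·796 + 785
796 = 1·785 + 11
785 = 71·11 + 4
11 = 2·4 + 3
4 = 1·3 + 1
3 = 3·1 + 0
gcd(796, 9541) = 1, so the inverse exists.
Bézout: 1 = 217·9541 − 2601·796.
So 796⁻¹ ≡ −2601 ≡ 6940 (mod 9541).

6940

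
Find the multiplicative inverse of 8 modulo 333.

125

By the extended Euclidean algorithm:
333 = 41·8 + 5
8 = 1·5 + 3
5 = 1·3 + 2
3 = 1·2 + 1
2 = 2·1 + 0
gcd(8, 333) = 1, so the inverse exists.
Back-substitute for 1:
1 = 1·3 − 1·2
  = −1·5 + 2·3
  = 2·8 − 3·5
  = −3·333 + 125·8
So 8⁻¹ ≡ 125 (mod 333).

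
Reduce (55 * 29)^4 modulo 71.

8

55 * 29 = 1595 ≡ 33 (mod 71)
(33)^4 ≡ 8 (mod 71)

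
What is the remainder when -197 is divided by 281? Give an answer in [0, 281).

-197 = -1×281 + 84, so -197 ≡ 84 (mod 281).

84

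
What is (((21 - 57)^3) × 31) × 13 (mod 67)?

21 - 57 = -36 ≡ 31 (mod 67)
(31)^3 ≡ 43 (mod 67)
43 × 31 = 1333 ≡ 60 (mod 67)
60 × 13 = 780 ≡ 43 (mod 67)

43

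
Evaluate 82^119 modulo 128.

Using repeated squaring:
119 in binary is 1110111, i.e. 119 = 64 + 32 + 16 + 4 + 2 + 1.
82^1 ≡ 82 (mod 128)
82^2 ≡ 82^2 = 6724 ≡ 68 (mod 128)
82^4 ≡ 68^2 = 4624 ≡ 16 (mod 128)
82^8 ≡ 16^2 = 256 ≡ 0 (mod 128)
82^16 ≡ 0^2 = 0 (mod 128)
82^32 ≡ 0^2 = 0 (mod 128)
82^64 ≡ 0^2 = 0 (mod 128)
82^119 = 82^64 · 82^32 · 82^16 · 82^4 · 82^2 · 82^1 ≡ 0 · 0 · 0 · 16 · 68 · 82 (mod 128).
Accumulate the product:
0 · 0 = 0
0 · 0 = 0
0 · 16 = 0
0 · 68 = 0
0 · 82 = 0

0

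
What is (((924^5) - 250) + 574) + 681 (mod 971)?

372

(924)^5 ≡ 338 (mod 971)
338 - 250 = 88
88 + 574 = 662
662 + 681 = 1343 ≡ 372 (mod 971)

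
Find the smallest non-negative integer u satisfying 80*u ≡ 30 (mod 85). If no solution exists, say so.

11

gcd(80, 85) = 5, and 5 | 30, so solutions exist.
Divide through by 5: 16*u ≡ 6 (mod 17).
16⁻¹ ≡ 16 (mod 17).
u ≡ 16*6 ≡ 11 (mod 17).
The smallest non-negative solution is u = 11.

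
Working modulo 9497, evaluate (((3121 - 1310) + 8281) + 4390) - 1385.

3121 - 1310 = 1811
1811 + 8281 = 10092 ≡ 595 (mod 9497)
595 + 4390 = 4985
4985 - 1385 = 3600

3600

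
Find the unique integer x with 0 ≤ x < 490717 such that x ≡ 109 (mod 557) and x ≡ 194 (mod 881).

557⁻¹ mod 881: 557·242 ≡ 1 (mod 881), so 557⁻¹ ≡ 242.
x = 109 + 557·((194 − 109)·242 mod 881) = 109 + 557·307 = 171108.

171108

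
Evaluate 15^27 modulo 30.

27 in binary is 11011, i.e. 27 = 16 + 8 + 2 + 1.
15^1 ≡ 15 (mod 30)
15^2 ≡ 15^2 = 225 ≡ 15 (mod 30)
15^4 ≡ 15^2 = 225 ≡ 15 (mod 30)
15^8 ≡ 15^2 = 225 ≡ 15 (mod 30)
15^16 ≡ 15^2 = 225 ≡ 15 (mod 30)
15^27 = 15^16 * 15^8 * 15^2 * 15^1 ≡ 15 * 15 * 15 * 15 (mod 30).
Accumulate the product:
15 * 15 = 225 ≡ 15
15 * 15 = 225 ≡ 15
15 * 15 = 225 ≡ 15

15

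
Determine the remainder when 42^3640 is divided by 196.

3640 in binary is 111000111000, i.e. 3640 = 2048 + 1024 + 512 + 32 + 16 + 8.
42^1 ≡ 42 (mod 196)
42^2 ≡ 42^2 = 1764 ≡ 0 (mod 196)
42^4 ≡ 0^2 = 0 (mod 196)
42^8 ≡ 0^2 = 0 (mod 196)
42^16 ≡ 0^2 = 0 (mod 196)
42^32 ≡ 0^2 = 0 (mod 196)
42^64 ≡ 0^2 = 0 (mod 196)
42^128 ≡ 0^2 = 0 (mod 196)
42^256 ≡ 0^2 = 0 (mod 196)
42^512 ≡ 0^2 = 0 (mod 196)
42^1024 ≡ 0^2 = 0 (mod 196)
42^2048 ≡ 0^2 = 0 (mod 196)
42^3640 = 42^2048 * 42^1024 * 42^512 * 42^32 * 42^16 * 42^8 ≡ 0 * 0 * 0 * 0 * 0 * 0 (mod 196).
Accumulate the product:
0 * 0 = 0
0 * 0 = 0
0 * 0 = 0
0 * 0 = 0
0 * 0 = 0

0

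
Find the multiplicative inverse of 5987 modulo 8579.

5438

By the extended Euclidean algorithm:
8579 = 1·5987 + 2592
5987 = 2·2592 + 803
2592 = 3·803 + 183
803 = 4·183 + 71
183 = 2·71 + 41
71 = 1·41 + 30
41 = 1·30 + 11
30 = 2·11 + 8
11 = 1·8 + 3
8 = 2·3 + 2
3 = 1·2 + 1
2 = 2·1 + 0
gcd(5987, 8579) = 1, so the inverse exists.
Bézout: 1 = 2192·8579 − 3141·5987.
So 5987⁻¹ ≡ −3141 ≡ 5438 (mod 8579).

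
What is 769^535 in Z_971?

Using repeated squaring:
769^1 ≡ 769 (mod 971)
769^2 ≡ 769^2 = 591361 ≡ 22 (mod 971)
769^4 ≡ 22^2 = 484 (mod 971)
769^8 ≡ 484^2 = 234256 ≡ 245 (mod 971)
769^16 ≡ 245^2 = 60025 ≡ 794 (mod 971)
769^32 ≡ 794^2 = 630436 ≡ 257 (mod 971)
769^64 ≡ 257^2 = 66049 ≡ 21 (mod 971)
769^128 ≡ 21^2 = 441 (mod 971)
769^256 ≡ 441^2 = 194481 ≡ 281 (mod 971)
769^512 ≡ 281^2 = 78961 ≡ 310 (mod 971)
769^535 = 769^512 × 769^16 × 769^4 × 769^2 × 769^1 ≡ 310 × 794 × 484 × 22 × 769 (mod 971).
Accumulate the product:
310 × 794 = 246140 ≡ 477
477 × 484 = 230868 ≡ 741
741 × 22 = 16302 ≡ 766
766 × 769 = 589054 ≡ 628

628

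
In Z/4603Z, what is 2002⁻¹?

4603 = 2*2002 + 599
2002 = 3*599 + 205
599 = 2*205 + 189
205 = 1*189 + 16
189 = 11*16 + 13
16 = 1*13 + 3
13 = 4*3 + 1
3 = 3*1 + 0
gcd(2002, 4603) = 1, so the inverse exists.
Bézout: 1 = 625*4603 − 1437*2002.
So 2002⁻¹ ≡ −1437 ≡ 3166 (mod 4603).

3166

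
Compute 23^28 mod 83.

28 in binary is 11100, i.e. 28 = 16 + 8 + 4.
23^1 ≡ 23 (mod 83)
23^2 ≡ 23^2 = 529 ≡ 31 (mod 83)
23^4 ≡ 31^2 = 961 ≡ 48 (mod 83)
23^8 ≡ 48^2 = 2304 ≡ 63 (mod 83)
23^16 ≡ 63^2 = 3969 ≡ 68 (mod 83)
23^28 = 23^16 * 23^8 * 23^4 ≡ 68 * 63 * 48 (mod 83).
Accumulate the product:
68 * 63 = 4284 ≡ 51
51 * 48 = 2448 ≡ 41

41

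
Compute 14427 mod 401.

392

14427 = 35·401 + 392, so 14427 ≡ 392 (mod 401).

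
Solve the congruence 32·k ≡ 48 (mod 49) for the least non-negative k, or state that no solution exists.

26

gcd(32, 49) = 1, so a unique solution mod 49 exists.
32⁻¹ ≡ 23 (mod 49).
k ≡ 23·48 ≡ 26 (mod 49).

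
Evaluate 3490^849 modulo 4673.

3461

849 in binary is 1101010001, i.e. 849 = 512 + 256 + 64 + 16 + 1.
3490^1 ≡ 3490 (mod 4673)
3490^2 ≡ 3490^2 = 12180100 ≡ 2262 (mod 4673)
3490^4 ≡ 2262^2 = 5116644 ≡ 4382 (mod 4673)
3490^8 ≡ 4382^2 = 19201924 ≡ 567 (mod 4673)
3490^16 ≡ 567^2 = 321489 ≡ 3725 (mod 4673)
3490^32 ≡ 3725^2 = 13875625 ≡ 1488 (mod 4673)
3490^64 ≡ 1488^2 = 2214144 ≡ 3815 (mod 4673)
3490^128 ≡ 3815^2 = 14554225 ≡ 2503 (mod 4673)
3490^256 ≡ 2503^2 = 6265009 ≡ 3189 (mod 4673)
3490^512 ≡ 3189^2 = 10169721 ≡ 1273 (mod 4673)
3490^849 = 3490^512 · 3490^256 · 3490^64 · 3490^16 · 3490^1 ≡ 1273 · 3189 · 3815 · 3725 · 3490 (mod 4673).
Accumulate the product:
1273 · 3189 = 4059597 ≡ 3433
3433 · 3815 = 13096895 ≡ 3149
3149 · 3725 = 11730025 ≡ 795
795 · 3490 = 2774550 ≡ 3461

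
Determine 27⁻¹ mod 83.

40

Run the extended Euclidean algorithm:
83 = 3·27 + 2
27 = 13·2 + 1
2 = 2·1 + 0
gcd(27, 83) = 1, so the inverse exists.
Back-substitute for 1:
1 = 1·27 − 13·2
  = −13·83 + 40·27
So 27⁻¹ ≡ 40 (mod 83).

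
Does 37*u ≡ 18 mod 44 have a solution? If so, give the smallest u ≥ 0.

gcd(37, 44) = 1, so a unique solution mod 44 exists.
37⁻¹ ≡ 25 (mod 44).
u ≡ 25*18 ≡ 10 (mod 44).

10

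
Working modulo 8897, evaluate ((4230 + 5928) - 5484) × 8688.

4230 + 5928 = 10158 ≡ 1261 (mod 8897)
1261 - 5484 = -4223 ≡ 4674 (mod 8897)
4674 × 8688 = 40607712 ≡ 1804 (mod 8897)

1804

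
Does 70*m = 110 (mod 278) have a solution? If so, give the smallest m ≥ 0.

gcd(70, 278) = 2, and 2 | 110, so solutions exist.
Divide through by 2: 35*m = 55 (mod 139).
35⁻¹ ≡ 4 (mod 139).
m ≡ 4*55 ≡ 81 (mod 139).
The smallest non-negative solution is m = 81.

81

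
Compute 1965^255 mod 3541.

2656

Using repeated squaring:
255 in binary is 11111111, i.e. 255 = 128 + 64 + 32 + 16 + 8 + 4 + 2 + 1.
1965^1 ≡ 1965 (mod 3541)
1965^2 ≡ 1965^2 = 3861225 ≡ 1535 (mod 3541)
1965^4 ≡ 1535^2 = 2356225 ≡ 1460 (mod 3541)
1965^8 ≡ 1460^2 = 2131600 ≡ 3459 (mod 3541)
1965^16 ≡ 3459^2 = 11964681 ≡ 3183 (mod 3541)
1965^32 ≡ 3183^2 = 10131489 ≡ 688 (mod 3541)
1965^64 ≡ 688^2 = 473344 ≡ 2391 (mod 3541)
1965^128 ≡ 2391^2 = 5716881 ≡ 1707 (mod 3541)
1965^255 = 1965^128 * 1965^64 * 1965^32 * 1965^16 * 1965^8 * 1965^4 * 1965^2 * 1965^1 ≡ 1707 * 2391 * 688 * 3183 * 3459 * 1460 * 1535 * 1965 (mod 3541).
Accumulate the product:
1707 * 2391 = 4081437 ≡ 2205
2205 * 688 = 1517040 ≡ 1492
1492 * 3183 = 4749036 ≡ 555
555 * 3459 = 1919745 ≡ 523
523 * 1460 = 763580 ≡ 2265
2265 * 1535 = 3476775 ≡ 3054
3054 * 1965 = 6001110 ≡ 2656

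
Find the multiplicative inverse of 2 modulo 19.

Apply the Euclidean algorithm and back-substitute:
19 = 9*2 + 1
2 = 2*1 + 0
gcd(2, 19) = 1, so the inverse exists.
Back-substitute for 1:
1 = 1*19 − 9*2
So 2⁻¹ ≡ −9 ≡ 10 (mod 19).

10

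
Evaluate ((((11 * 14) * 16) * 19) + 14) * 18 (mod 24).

12

11 * 14 = 154 ≡ 10 (mod 24)
10 * 16 = 160 ≡ 16 (mod 24)
16 * 19 = 304 ≡ 16 (mod 24)
16 + 14 = 30 ≡ 6 (mod 24)
6 * 18 = 108 ≡ 12 (mod 24)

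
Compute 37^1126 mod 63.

37

1126 in binary is 10001100110, i.e. 1126 = 1024 + 64 + 32 + 4 + 2.
37^1 ≡ 37 (mod 63)
37^2 ≡ 37^2 = 1369 ≡ 46 (mod 63)
37^4 ≡ 46^2 = 2116 ≡ 37 (mod 63)
37^8 ≡ 37^2 = 1369 ≡ 46 (mod 63)
37^16 ≡ 46^2 = 2116 ≡ 37 (mod 63)
37^32 ≡ 37^2 = 1369 ≡ 46 (mod 63)
37^64 ≡ 46^2 = 2116 ≡ 37 (mod 63)
37^128 ≡ 37^2 = 1369 ≡ 46 (mod 63)
37^256 ≡ 46^2 = 2116 ≡ 37 (mod 63)
37^512 ≡ 37^2 = 1369 ≡ 46 (mod 63)
37^1024 ≡ 46^2 = 2116 ≡ 37 (mod 63)
37^1126 = 37^1024 · 37^64 · 37^32 · 37^4 · 37^2 ≡ 37 · 37 · 46 · 37 · 46 (mod 63).
Accumulate the product:
37 · 37 = 1369 ≡ 46
46 · 46 = 2116 ≡ 37
37 · 37 = 1369 ≡ 46
46 · 46 = 2116 ≡ 37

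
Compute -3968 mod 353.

-3968 = -12·353 + 268, so -3968 ≡ 268 (mod 353).

268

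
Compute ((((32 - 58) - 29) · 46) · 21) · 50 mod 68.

32 - 58 = -26 ≡ 42 (mod 68)
42 - 29 = 13
13 · 46 = 598 ≡ 54 (mod 68)
54 · 21 = 1134 ≡ 46 (mod 68)
46 · 50 = 2300 ≡ 56 (mod 68)

56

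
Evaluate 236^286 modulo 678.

502

By square-and-multiply:
286 in binary is 100011110, i.e. 286 = 256 + 16 + 8 + 4 + 2.
236^1 ≡ 236 (mod 678)
236^2 ≡ 236^2 = 55696 ≡ 100 (mod 678)
236^4 ≡ 100^2 = 10000 ≡ 508 (mod 678)
236^8 ≡ 508^2 = 258064 ≡ 424 (mod 678)
236^16 ≡ 424^2 = 179776 ≡ 106 (mod 678)
236^32 ≡ 106^2 = 11236 ≡ 388 (mod 678)
236^64 ≡ 388^2 = 150544 ≡ 28 (mod 678)
236^128 ≡ 28^2 = 784 ≡ 106 (mod 678)
236^256 ≡ 106^2 = 11236 ≡ 388 (mod 678)
236^286 = 236^256 × 236^16 × 236^8 × 236^4 × 236^2 ≡ 388 × 106 × 424 × 508 × 100 (mod 678).
Accumulate the product:
388 × 106 = 41128 ≡ 448
448 × 424 = 189952 ≡ 112
112 × 508 = 56896 ≡ 622
622 × 100 = 62200 ≡ 502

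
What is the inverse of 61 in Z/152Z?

Apply the Euclidean algorithm and back-substitute:
152 = 2·61 + 30
61 = 2·30 + 1
30 = 30·1 + 0
gcd(61, 152) = 1, so the inverse exists.
Back-substitute for 1:
1 = 1·61 − 2·30
  = −2·152 + 5·61
So 61⁻¹ ≡ 5 (mod 152).

5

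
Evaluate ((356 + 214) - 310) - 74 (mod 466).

356 + 214 = 570 ≡ 104 (mod 466)
104 - 310 = -206 ≡ 260 (mod 466)
260 - 74 = 186

186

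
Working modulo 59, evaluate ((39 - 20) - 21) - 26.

31

39 - 20 = 19
19 - 21 = -2 ≡ 57 (mod 59)
57 - 26 = 31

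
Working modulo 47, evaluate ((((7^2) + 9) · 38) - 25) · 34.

(7)^2 ≡ 2 (mod 47)
2 + 9 = 11
11 · 38 = 418 ≡ 42 (mod 47)
42 - 25 = 17
17 · 34 = 578 ≡ 14 (mod 47)

14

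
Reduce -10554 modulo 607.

-10554 = -18·607 + 372, so -10554 ≡ 372 (mod 607).

372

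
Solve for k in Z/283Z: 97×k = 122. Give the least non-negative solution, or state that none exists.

gcd(97, 283) = 1, so a unique solution mod 283 exists.
97⁻¹ ≡ 248 (mod 283).
k ≡ 248×122 ≡ 258 (mod 283).

258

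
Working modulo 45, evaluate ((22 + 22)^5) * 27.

22 + 22 = 44
(44)^5 ≡ 44 (mod 45)
44 * 27 = 1188 ≡ 18 (mod 45)

18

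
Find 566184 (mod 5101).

566184 = 110×5101 + 5074, so 566184 ≡ 5074 (mod 5101).

5074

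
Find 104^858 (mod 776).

104^1 ≡ 104 (mod 776)
104^2 ≡ 104^2 = 10816 ≡ 728 (mod 776)
104^4 ≡ 728^2 = 529984 ≡ 752 (mod 776)
104^8 ≡ 752^2 = 565504 ≡ 576 (mod 776)
104^16 ≡ 576^2 = 331776 ≡ 424 (mod 776)
104^32 ≡ 424^2 = 179776 ≡ 520 (mod 776)
104^64 ≡ 520^2 = 270400 ≡ 352 (mod 776)
104^128 ≡ 352^2 = 123904 ≡ 520 (mod 776)
104^256 ≡ 520^2 = 270400 ≡ 352 (mod 776)
104^512 ≡ 352^2 = 123904 ≡ 520 (mod 776)
104^858 = 104^512 · 104^256 · 104^64 · 104^16 · 104^8 · 104^2 ≡ 520 · 352 · 352 · 424 · 576 · 728 (mod 776).
Accumulate the product:
520 · 352 = 183040 ≡ 680
680 · 352 = 239360 ≡ 352
352 · 424 = 149248 ≡ 256
256 · 576 = 147456 ≡ 16
16 · 728 = 11648 ≡ 8

8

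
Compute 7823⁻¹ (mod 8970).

3527

By the extended Euclidean algorithm:
8970 = 1·7823 + 1147
7823 = 6·1147 + 941
1147 = 1·941 + 206
941 = 4·206 + 117
206 = 1·117 + 89
117 = 1·89 + 28
89 = 3·28 + 5
28 = 5·5 + 3
5 = 1·3 + 2
3 = 1·2 + 1
2 = 2·1 + 0
gcd(7823, 8970) = 1, so the inverse exists.
Bézout: 1 = −3076·8970 + 3527·7823.
So 7823⁻¹ ≡ 3527 (mod 8970).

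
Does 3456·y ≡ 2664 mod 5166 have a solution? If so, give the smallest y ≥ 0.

222

gcd(3456, 5166) = 18, and 18 | 2664, so solutions exist.
Divide through by 18: 192·y = 148 (mod 287).
192⁻¹ ≡ 145 (mod 287).
y ≡ 145·148 ≡ 222 (mod 287).
The smallest non-negative solution is y = 222.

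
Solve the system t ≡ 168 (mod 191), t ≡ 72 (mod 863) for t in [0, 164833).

191⁻¹ mod 863: 191·122 ≡ 1 (mod 863), so 191⁻¹ ≡ 122.
t = 168 + 191·((72 − 168)·122 mod 863) = 168 + 191·370 = 70838.

70838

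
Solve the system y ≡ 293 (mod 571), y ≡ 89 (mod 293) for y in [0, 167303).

571⁻¹ mod 293: 571·39 ≡ 1 (mod 293), so 571⁻¹ ≡ 39.
y = 293 + 571·((89 − 293)·39 mod 293) = 293 + 571·248 = 141901.
Check: 141901 mod 571 = 293, 141901 mod 293 = 89. ✓

141901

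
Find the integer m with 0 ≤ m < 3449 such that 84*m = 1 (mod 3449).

2751

By the extended Euclidean algorithm:
3449 = 41×84 + 5
84 = 16×5 + 4
5 = 1×4 + 1
4 = 4×1 + 0
gcd(84, 3449) = 1, so the inverse exists.
Bézout: 1 = 17×3449 − 698×84.
So 84⁻¹ ≡ −698 ≡ 2751 (mod 3449).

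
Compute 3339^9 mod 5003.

1053

By square-and-multiply:
9 in binary is 1001, i.e. 9 = 8 + 1.
3339^1 ≡ 3339 (mod 5003)
3339^2 ≡ 3339^2 = 11148921 ≡ 2237 (mod 5003)
3339^4 ≡ 2237^2 = 5004169 ≡ 1169 (mod 5003)
3339^8 ≡ 1169^2 = 1366561 ≡ 742 (mod 5003)
3339^9 = 3339^8 × 3339^1 ≡ 742 × 3339 (mod 5003).
742 × 3339 = 2477538 ≡ 1053 (mod 5003).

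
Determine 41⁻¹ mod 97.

71

97 = 2×41 + 15
41 = 2×15 + 11
15 = 1×11 + 4
11 = 2×4 + 3
4 = 1×3 + 1
3 = 3×1 + 0
gcd(41, 97) = 1, so the inverse exists.
Bézout: 1 = 11×97 − 26×41.
So 41⁻¹ ≡ −26 ≡ 71 (mod 97).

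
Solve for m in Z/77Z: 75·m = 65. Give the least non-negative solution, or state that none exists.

gcd(75, 77) = 1, so a unique solution mod 77 exists.
75⁻¹ ≡ 38 (mod 77).
m ≡ 38·65 ≡ 6 (mod 77).

6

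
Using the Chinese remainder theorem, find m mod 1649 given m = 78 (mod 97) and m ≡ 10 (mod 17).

78

97⁻¹ mod 17: 97*10 ≡ 1 (mod 17), so 97⁻¹ ≡ 10.
m = 78 + 97*((10 − 78)*10 mod 17) = 78 + 97*0 = 78.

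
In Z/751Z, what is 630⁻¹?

571

By the extended Euclidean algorithm:
751 = 1·630 + 121
630 = 5·121 + 25
121 = 4·25 + 21
25 = 1·21 + 4
21 = 5·4 + 1
4 = 4·1 + 0
gcd(630, 751) = 1, so the inverse exists.
Bézout: 1 = 151·751 − 180·630.
So 630⁻¹ ≡ −180 ≡ 571 (mod 751).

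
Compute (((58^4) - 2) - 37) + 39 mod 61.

(58)^4 ≡ 20 (mod 61)
20 - 2 = 18
18 - 37 = -19 ≡ 42 (mod 61)
42 + 39 = 81 ≡ 20 (mod 61)

20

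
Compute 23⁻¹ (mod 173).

Run the extended Euclidean algorithm:
173 = 7×23 + 12
23 = 1×12 + 11
12 = 1×11 + 1
11 = 11×1 + 0
gcd(23, 173) = 1, so the inverse exists.
Back-substitute for 1:
1 = 1×12 − 1×11
  = −1×23 + 2×12
  = 2×173 − 15×23
So 23⁻¹ ≡ −15 ≡ 158 (mod 173).

158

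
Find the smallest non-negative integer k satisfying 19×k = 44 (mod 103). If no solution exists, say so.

24

gcd(19, 103) = 1, so a unique solution mod 103 exists.
19⁻¹ ≡ 38 (mod 103).
k ≡ 38×44 ≡ 24 (mod 103).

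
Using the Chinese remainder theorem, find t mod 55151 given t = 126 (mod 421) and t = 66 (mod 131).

22860

421⁻¹ mod 131: 421×117 ≡ 1 (mod 131), so 421⁻¹ ≡ 117.
t = 126 + 421×((66 − 126)×117 mod 131) = 126 + 421×54 = 22860.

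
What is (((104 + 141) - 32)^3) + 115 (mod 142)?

104 + 141 = 245 ≡ 103 (mod 142)
103 - 32 = 71
(71)^3 ≡ 71 (mod 142)
71 + 115 = 186 ≡ 44 (mod 142)

44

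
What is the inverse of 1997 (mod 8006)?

Run the extended Euclidean algorithm:
8006 = 4*1997 + 18
1997 = 110*18 + 17
18 = 1*17 + 1
17 = 17*1 + 0
gcd(1997, 8006) = 1, so the inverse exists.
Back-substitute for 1:
1 = 1*18 − 1*17
  = −1*1997 + 111*18
  = 111*8006 − 445*1997
So 1997⁻¹ ≡ −445 ≡ 7561 (mod 8006).

7561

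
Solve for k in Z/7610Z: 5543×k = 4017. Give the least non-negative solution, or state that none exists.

2439

gcd(5543, 7610) = 1, so a unique solution mod 7610 exists.
5543⁻¹ ≡ 4337 (mod 7610).
k ≡ 4337×4017 ≡ 2439 (mod 7610).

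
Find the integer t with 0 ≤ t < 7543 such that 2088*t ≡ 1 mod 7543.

Run the extended Euclidean algorithm:
7543 = 3·2088 + 1279
2088 = 1·1279 + 809
1279 = 1·809 + 470
809 = 1·470 + 339
470 = 1·339 + 131
339 = 2·131 + 77
131 = 1·77 + 54
77 = 1·54 + 23
54 = 2·23 + 8
23 = 2·8 + 7
8 = 1·7 + 1
7 = 7·1 + 0
gcd(2088, 7543) = 1, so the inverse exists.
Back-substitute for 1:
1 = 1·8 − 1·7
  = −1·23 + 3·8
  = 3·54 − 7·23
  = −7·77 + 10·54
  = 10·131 − 17·77
  = −17·339 + 44·131
  = 44·470 − 61·339
  = −61·809 + 105·470
  = 105·1279 − 166·809
  = −166·2088 + 271·1279
  = 271·7543 − 979·2088
So 2088⁻¹ ≡ −979 ≡ 6564 (mod 7543).

6564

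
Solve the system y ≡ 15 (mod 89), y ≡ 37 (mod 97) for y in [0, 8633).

6245

89⁻¹ mod 97: 89×12 ≡ 1 (mod 97), so 89⁻¹ ≡ 12.
y = 15 + 89×((37 − 15)×12 mod 97) = 15 + 89×70 = 6245.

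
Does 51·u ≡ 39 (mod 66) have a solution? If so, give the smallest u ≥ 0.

gcd(51, 66) = 3, and 3 | 39, so solutions exist.
Divide through by 3: 17·u = 13 (mod 22).
17⁻¹ ≡ 13 (mod 22).
u ≡ 13·13 ≡ 15 (mod 22).
The smallest non-negative solution is u = 15.

15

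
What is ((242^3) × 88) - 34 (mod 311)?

(242)^3 ≡ 218 (mod 311)
218 × 88 = 19184 ≡ 213 (mod 311)
213 - 34 = 179

179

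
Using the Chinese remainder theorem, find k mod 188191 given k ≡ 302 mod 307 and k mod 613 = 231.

307⁻¹ mod 613: 307×2 ≡ 1 (mod 613), so 307⁻¹ ≡ 2.
k = 302 + 307×((231 − 302)×2 mod 613) = 302 + 307×471 = 144899.

144899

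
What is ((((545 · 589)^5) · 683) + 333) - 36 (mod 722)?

545 · 589 = 321005 ≡ 437 (mod 722)
(437)^5 ≡ 361 (mod 722)
361 · 683 = 246563 ≡ 361 (mod 722)
361 + 333 = 694
694 - 36 = 658

658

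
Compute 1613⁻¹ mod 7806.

2381

7806 = 4·1613 + 1354
1613 = 1·1354 + 259
1354 = 5·259 + 59
259 = 4·59 + 23
59 = 2·23 + 13
23 = 1·13 + 10
13 = 1·10 + 3
10 = 3·3 + 1
3 = 3·1 + 0
gcd(1613, 7806) = 1, so the inverse exists.
Bézout: 1 = −492·7806 + 2381·1613.
So 1613⁻¹ ≡ 2381 (mod 7806).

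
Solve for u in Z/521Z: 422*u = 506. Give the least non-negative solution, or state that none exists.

gcd(422, 521) = 1, so a unique solution mod 521 exists.
422⁻¹ ≡ 421 (mod 521).
u ≡ 421*506 ≡ 458 (mod 521).

458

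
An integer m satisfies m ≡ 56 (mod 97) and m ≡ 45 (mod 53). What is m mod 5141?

97⁻¹ mod 53: 97·47 ≡ 1 (mod 53), so 97⁻¹ ≡ 47.
m = 56 + 97·((45 − 56)·47 mod 53) = 56 + 97·13 = 1317.
Check: 1317 mod 97 = 56, 1317 mod 53 = 45. ✓

1317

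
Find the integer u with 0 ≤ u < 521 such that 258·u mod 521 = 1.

521 = 2·258 + 5
258 = 51·5 + 3
5 = 1·3 + 2
3 = 1·2 + 1
2 = 2·1 + 0
gcd(258, 521) = 1, so the inverse exists.
Bézout: 1 = −103·521 + 208·258.
So 258⁻¹ ≡ 208 (mod 521).

208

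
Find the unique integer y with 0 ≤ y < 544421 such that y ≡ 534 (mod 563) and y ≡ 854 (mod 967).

420532

563⁻¹ mod 967: 563*371 ≡ 1 (mod 967), so 563⁻¹ ≡ 371.
y = 534 + 563*((854 − 534)*371 mod 967) = 534 + 563*746 = 420532.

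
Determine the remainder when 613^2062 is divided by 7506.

343

Using repeated squaring:
613^1 ≡ 613 (mod 7506)
613^2 ≡ 613^2 = 375769 ≡ 469 (mod 7506)
613^4 ≡ 469^2 = 219961 ≡ 2287 (mod 7506)
613^8 ≡ 2287^2 = 5230369 ≡ 6193 (mod 7506)
613^16 ≡ 6193^2 = 38353249 ≡ 5095 (mod 7506)
613^32 ≡ 5095^2 = 25959025 ≡ 3277 (mod 7506)
613^64 ≡ 3277^2 = 10738729 ≡ 5149 (mod 7506)
613^128 ≡ 5149^2 = 26512201 ≡ 1009 (mod 7506)
613^256 ≡ 1009^2 = 1018081 ≡ 4771 (mod 7506)
613^512 ≡ 4771^2 = 22762441 ≡ 4249 (mod 7506)
613^1024 ≡ 4249^2 = 18054001 ≡ 2071 (mod 7506)
613^2048 ≡ 2071^2 = 4289041 ≡ 3115 (mod 7506)
613^2062 = 613^2048 · 613^8 · 613^4 · 613^2 ≡ 3115 · 6193 · 2287 · 469 (mod 7506).
Accumulate the product:
3115 · 6193 = 19291195 ≡ 775
775 · 2287 = 1772425 ≡ 1009
1009 · 469 = 473221 ≡ 343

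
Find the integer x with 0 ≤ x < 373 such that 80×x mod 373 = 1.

Apply the Euclidean algorithm and back-substitute:
373 = 4×80 + 53
80 = 1×53 + 27
53 = 1×27 + 26
27 = 1×26 + 1
26 = 26×1 + 0
gcd(80, 373) = 1, so the inverse exists.
Bézout: 1 = −3×373 + 14×80.
So 80⁻¹ ≡ 14 (mod 373).

14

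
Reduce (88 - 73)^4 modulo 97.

88 - 73 = 15
(15)^4 ≡ 88 (mod 97)

88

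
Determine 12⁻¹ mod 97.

89

By the extended Euclidean algorithm:
97 = 8*12 + 1
12 = 12*1 + 0
gcd(12, 97) = 1, so the inverse exists.
Back-substitute for 1:
1 = 1*97 − 8*12
So 12⁻¹ ≡ −8 ≡ 89 (mod 97).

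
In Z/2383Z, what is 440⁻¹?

2383 = 5×440 + 183
440 = 2×183 + 74
183 = 2×74 + 35
74 = 2×35 + 4
35 = 8×4 + 3
4 = 1×3 + 1
3 = 3×1 + 0
gcd(440, 2383) = 1, so the inverse exists.
Back-substitute for 1:
1 = 1×4 − 1×3
  = −1×35 + 9×4
  = 9×74 − 19×35
  = −19×183 + 47×74
  = 47×440 − 113×183
  = −113×2383 + 612×440
So 440⁻¹ ≡ 612 (mod 2383).

612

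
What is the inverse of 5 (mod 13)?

13 = 2×5 + 3
5 = 1×3 + 2
3 = 1×2 + 1
2 = 2×1 + 0
gcd(5, 13) = 1, so the inverse exists.
Back-substitute for 1:
1 = 1×3 − 1×2
  = −1×5 + 2×3
  = 2×13 − 5×5
So 5⁻¹ ≡ −5 ≡ 8 (mod 13).

8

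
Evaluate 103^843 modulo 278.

149

Compute successive squares:
843 in binary is 1101001011, i.e. 843 = 512 + 256 + 64 + 8 + 2 + 1.
103^1 ≡ 103 (mod 278)
103^2 ≡ 103^2 = 10609 ≡ 45 (mod 278)
103^4 ≡ 45^2 = 2025 ≡ 79 (mod 278)
103^8 ≡ 79^2 = 6241 ≡ 125 (mod 278)
103^16 ≡ 125^2 = 15625 ≡ 57 (mod 278)
103^32 ≡ 57^2 = 3249 ≡ 191 (mod 278)
103^64 ≡ 191^2 = 36481 ≡ 63 (mod 278)
103^128 ≡ 63^2 = 3969 ≡ 77 (mod 278)
103^256 ≡ 77^2 = 5929 ≡ 91 (mod 278)
103^512 ≡ 91^2 = 8281 ≡ 219 (mod 278)
103^843 = 103^512 × 103^256 × 103^64 × 103^8 × 103^2 × 103^1 ≡ 219 × 91 × 63 × 125 × 45 × 103 (mod 278).
Accumulate the product:
219 × 91 = 19929 ≡ 191
191 × 63 = 12033 ≡ 79
79 × 125 = 9875 ≡ 145
145 × 45 = 6525 ≡ 131
131 × 103 = 13493 ≡ 149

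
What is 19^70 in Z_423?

70 in binary is 1000110, i.e. 70 = 64 + 4 + 2.
19^1 ≡ 19 (mod 423)
19^2 ≡ 19^2 = 361 (mod 423)
19^4 ≡ 361^2 = 130321 ≡ 37 (mod 423)
19^8 ≡ 37^2 = 1369 ≡ 100 (mod 423)
19^16 ≡ 100^2 = 10000 ≡ 271 (mod 423)
19^32 ≡ 271^2 = 73441 ≡ 262 (mod 423)
19^64 ≡ 262^2 = 68644 ≡ 118 (mod 423)
19^70 = 19^64 * 19^4 * 19^2 ≡ 118 * 37 * 361 (mod 423).
Accumulate the product:
118 * 37 = 4366 ≡ 136
136 * 361 = 49096 ≡ 28

28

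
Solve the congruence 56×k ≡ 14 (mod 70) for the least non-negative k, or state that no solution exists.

gcd(56, 70) = 14, and 14 | 14, so solutions exist.
Divide through by 14: 4×k = 1 (mod 5).
4⁻¹ ≡ 4 (mod 5).
k ≡ 4×1 ≡ 4 (mod 5).
The smallest non-negative solution is k = 4.

4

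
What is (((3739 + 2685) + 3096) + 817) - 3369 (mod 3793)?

3739 + 2685 = 6424 ≡ 2631 (mod 3793)
2631 + 3096 = 5727 ≡ 1934 (mod 3793)
1934 + 817 = 2751
2751 - 3369 = -618 ≡ 3175 (mod 3793)

3175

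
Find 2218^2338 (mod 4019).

2338 in binary is 100100100010, i.e. 2338 = 2048 + 256 + 32 + 2.
2218^1 ≡ 2218 (mod 4019)
2218^2 ≡ 2218^2 = 4919524 ≡ 268 (mod 4019)
2218^4 ≡ 268^2 = 71824 ≡ 3501 (mod 4019)
2218^8 ≡ 3501^2 = 12257001 ≡ 3070 (mod 4019)
2218^16 ≡ 3070^2 = 9424900 ≡ 345 (mod 4019)
2218^32 ≡ 345^2 = 119025 ≡ 2474 (mod 4019)
2218^64 ≡ 2474^2 = 6120676 ≡ 3758 (mod 4019)
2218^128 ≡ 3758^2 = 14122564 ≡ 3817 (mod 4019)
2218^256 ≡ 3817^2 = 14569489 ≡ 614 (mod 4019)
2218^512 ≡ 614^2 = 376996 ≡ 3229 (mod 4019)
2218^1024 ≡ 3229^2 = 10426441 ≡ 1155 (mod 4019)
2218^2048 ≡ 1155^2 = 1334025 ≡ 3736 (mod 4019)
2218^2338 = 2218^2048 * 2218^256 * 2218^32 * 2218^2 ≡ 3736 * 614 * 2474 * 268 (mod 4019).
Accumulate the product:
3736 * 614 = 2293904 ≡ 3074
3074 * 2474 = 7605076 ≡ 1128
1128 * 268 = 302304 ≡ 879

879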